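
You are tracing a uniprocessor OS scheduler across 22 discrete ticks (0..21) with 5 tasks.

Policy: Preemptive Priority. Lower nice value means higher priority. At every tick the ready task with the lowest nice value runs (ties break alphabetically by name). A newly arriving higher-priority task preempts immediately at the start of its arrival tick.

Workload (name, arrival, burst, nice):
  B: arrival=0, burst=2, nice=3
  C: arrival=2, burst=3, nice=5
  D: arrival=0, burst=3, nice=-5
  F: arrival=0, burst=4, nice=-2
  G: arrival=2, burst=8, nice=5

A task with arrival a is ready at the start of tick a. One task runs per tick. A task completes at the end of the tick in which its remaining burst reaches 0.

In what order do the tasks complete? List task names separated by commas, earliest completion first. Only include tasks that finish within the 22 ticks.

t=0: ready={B,D,F} → run D
t=1: ready={B,D,F} → run D
t=2: ready={B,C,D,F,G} → run D
t=3: ready={B,C,F,G} → run F
t=4: ready={B,C,F,G} → run F
t=5: ready={B,C,F,G} → run F
t=6: ready={B,C,F,G} → run F
t=7: ready={B,C,G} → run B
t=8: ready={B,C,G} → run B
t=9: ready={C,G} → run C
t=10: ready={C,G} → run C
t=11: ready={C,G} → run C
t=12: ready={G} → run G
t=13: ready={G} → run G
t=14: ready={G} → run G
t=15: ready={G} → run G
t=16: ready={G} → run G
t=17: ready={G} → run G
t=18: ready={G} → run G
t=19: ready={G} → run G
t=20: (idle)
t=21: (idle)

completion order = D, F, B, C, G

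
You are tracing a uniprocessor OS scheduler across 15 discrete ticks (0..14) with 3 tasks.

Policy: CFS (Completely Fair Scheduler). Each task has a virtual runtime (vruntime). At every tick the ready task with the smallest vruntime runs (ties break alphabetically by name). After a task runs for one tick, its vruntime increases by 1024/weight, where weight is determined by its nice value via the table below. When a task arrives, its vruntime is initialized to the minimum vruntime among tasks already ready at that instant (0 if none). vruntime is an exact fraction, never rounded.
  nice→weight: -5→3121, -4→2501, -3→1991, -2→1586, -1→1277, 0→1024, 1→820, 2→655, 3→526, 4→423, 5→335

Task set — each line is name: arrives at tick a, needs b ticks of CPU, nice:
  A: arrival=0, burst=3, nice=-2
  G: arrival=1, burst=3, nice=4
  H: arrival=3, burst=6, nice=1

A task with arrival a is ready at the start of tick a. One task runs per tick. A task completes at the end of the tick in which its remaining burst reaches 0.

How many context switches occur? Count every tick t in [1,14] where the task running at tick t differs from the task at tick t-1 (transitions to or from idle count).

t=0: vr[A=0] → run A
t=1: vr[A=512/793 G=512/793] → run A
t=2: vr[A=1024/793 G=512/793] → run G
t=3: vr[A=1024/793 G=1028608/335439 H=1024/793] → run A
t=4: vr[G=1028608/335439 H=1024/793] → run H
t=5: vr[G=1028608/335439 H=412928/162565] → run H
t=6: vr[G=1028608/335439 H=615936/162565] → run G
t=7: vr[G=1840640/335439 H=615936/162565] → run H
t=8: vr[G=1840640/335439 H=818944/162565] → run H
t=9: vr[G=1840640/335439 H=1021952/162565] → run G
t=10: vr[H=1021952/162565] → run H
t=11: vr[H=244992/32513] → run H
t=12: (idle)
t=13: (idle)
t=14: (idle)

context switches = 8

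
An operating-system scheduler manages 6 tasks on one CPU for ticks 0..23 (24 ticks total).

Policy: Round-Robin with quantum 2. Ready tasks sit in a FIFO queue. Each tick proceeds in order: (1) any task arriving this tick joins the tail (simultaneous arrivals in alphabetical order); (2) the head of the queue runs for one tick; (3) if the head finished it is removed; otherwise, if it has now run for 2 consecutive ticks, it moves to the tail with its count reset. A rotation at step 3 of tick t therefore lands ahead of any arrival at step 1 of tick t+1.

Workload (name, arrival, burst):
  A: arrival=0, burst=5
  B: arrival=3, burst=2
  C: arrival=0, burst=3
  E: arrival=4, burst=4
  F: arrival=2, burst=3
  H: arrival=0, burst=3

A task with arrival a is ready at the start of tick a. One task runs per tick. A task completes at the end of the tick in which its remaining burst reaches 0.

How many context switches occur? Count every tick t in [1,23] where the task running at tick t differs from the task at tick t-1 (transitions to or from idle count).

context switches = 12

t=0: queue=[A,C,H] q_used=0 → run A
t=1: queue=[A,C,H] q_used=1 → run A
t=2: queue=[C,H,A,F] q_used=0 → run C
t=3: queue=[C,H,A,F,B] q_used=1 → run C
t=4: queue=[H,A,F,B,C,E] q_used=0 → run H
t=5: queue=[H,A,F,B,C,E] q_used=1 → run H
t=6: queue=[A,F,B,C,E,H] q_used=0 → run A
t=7: queue=[A,F,B,C,E,H] q_used=1 → run A
t=8: queue=[F,B,C,E,H,A] q_used=0 → run F
t=9: queue=[F,B,C,E,H,A] q_used=1 → run F
t=10: queue=[B,C,E,H,A,F] q_used=0 → run B
t=11: queue=[B,C,E,H,A,F] q_used=1 → run B
t=12: queue=[C,E,H,A,F] q_used=0 → run C
t=13: queue=[E,H,A,F] q_used=0 → run E
t=14: queue=[E,H,A,F] q_used=1 → run E
t=15: queue=[H,A,F,E] q_used=0 → run H
t=16: queue=[A,F,E] q_used=0 → run A
t=17: queue=[F,E] q_used=0 → run F
t=18: queue=[E] q_used=0 → run E
t=19: queue=[E] q_used=1 → run E
t=20: (idle)
t=21: (idle)
t=22: (idle)
t=23: (idle)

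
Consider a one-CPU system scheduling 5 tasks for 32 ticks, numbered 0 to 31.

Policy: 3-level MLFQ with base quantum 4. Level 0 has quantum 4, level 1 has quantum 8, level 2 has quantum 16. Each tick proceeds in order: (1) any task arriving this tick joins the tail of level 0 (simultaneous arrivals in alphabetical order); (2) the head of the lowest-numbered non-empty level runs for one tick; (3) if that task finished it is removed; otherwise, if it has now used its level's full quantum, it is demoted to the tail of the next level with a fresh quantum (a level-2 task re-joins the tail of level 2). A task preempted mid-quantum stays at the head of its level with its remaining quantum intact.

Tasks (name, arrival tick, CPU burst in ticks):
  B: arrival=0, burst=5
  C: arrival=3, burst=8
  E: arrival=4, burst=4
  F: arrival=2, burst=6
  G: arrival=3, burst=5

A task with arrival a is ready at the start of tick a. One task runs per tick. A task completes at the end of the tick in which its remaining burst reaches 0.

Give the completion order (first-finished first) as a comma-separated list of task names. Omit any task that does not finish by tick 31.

t=0: L0/L1/L2 = B/-/- → run B
t=1: L0/L1/L2 = B/-/- → run B
t=2: L0/L1/L2 = BF/-/- → run B
t=3: L0/L1/L2 = BFCG/-/- → run B
t=4: L0/L1/L2 = FCGE/B/- → run F
t=5: L0/L1/L2 = FCGE/B/- → run F
t=6: L0/L1/L2 = FCGE/B/- → run F
t=7: L0/L1/L2 = FCGE/B/- → run F
t=8: L0/L1/L2 = CGE/BF/- → run C
t=9: L0/L1/L2 = CGE/BF/- → run C
t=10: L0/L1/L2 = CGE/BF/- → run C
t=11: L0/L1/L2 = CGE/BF/- → run C
t=12: L0/L1/L2 = GE/BFC/- → run G
t=13: L0/L1/L2 = GE/BFC/- → run G
t=14: L0/L1/L2 = GE/BFC/- → run G
t=15: L0/L1/L2 = GE/BFC/- → run G
t=16: L0/L1/L2 = E/BFCG/- → run E
t=17: L0/L1/L2 = E/BFCG/- → run E
t=18: L0/L1/L2 = E/BFCG/- → run E
t=19: L0/L1/L2 = E/BFCG/- → run E
t=20: L0/L1/L2 = -/BFCG/- → run B
t=21: L0/L1/L2 = -/FCG/- → run F
t=22: L0/L1/L2 = -/FCG/- → run F
t=23: L0/L1/L2 = -/CG/- → run C
t=24: L0/L1/L2 = -/CG/- → run C
t=25: L0/L1/L2 = -/CG/- → run C
t=26: L0/L1/L2 = -/CG/- → run C
t=27: L0/L1/L2 = -/G/- → run G
t=28: (idle)
t=29: (idle)
t=30: (idle)
t=31: (idle)

completion order = E, B, F, C, G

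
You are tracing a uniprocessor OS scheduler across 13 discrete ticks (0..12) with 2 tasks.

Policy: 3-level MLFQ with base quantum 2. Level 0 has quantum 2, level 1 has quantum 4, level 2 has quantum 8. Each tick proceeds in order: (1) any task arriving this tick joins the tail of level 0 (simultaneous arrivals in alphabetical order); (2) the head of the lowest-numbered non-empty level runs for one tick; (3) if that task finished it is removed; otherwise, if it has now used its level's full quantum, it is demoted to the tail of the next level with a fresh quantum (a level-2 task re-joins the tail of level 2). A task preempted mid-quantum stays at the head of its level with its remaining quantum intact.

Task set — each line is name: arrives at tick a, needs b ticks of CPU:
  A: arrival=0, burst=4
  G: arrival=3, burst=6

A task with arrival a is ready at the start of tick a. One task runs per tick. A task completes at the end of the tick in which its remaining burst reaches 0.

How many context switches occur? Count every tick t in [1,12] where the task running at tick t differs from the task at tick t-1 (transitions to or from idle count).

context switches = 4

t=0: L0/L1/L2 = A/-/- → run A
t=1: L0/L1/L2 = A/-/- → run A
t=2: L0/L1/L2 = -/A/- → run A
t=3: L0/L1/L2 = G/A/- → run G
t=4: L0/L1/L2 = G/A/- → run G
t=5: L0/L1/L2 = -/AG/- → run A
t=6: L0/L1/L2 = -/G/- → run G
t=7: L0/L1/L2 = -/G/- → run G
t=8: L0/L1/L2 = -/G/- → run G
t=9: L0/L1/L2 = -/G/- → run G
t=10: (idle)
t=11: (idle)
t=12: (idle)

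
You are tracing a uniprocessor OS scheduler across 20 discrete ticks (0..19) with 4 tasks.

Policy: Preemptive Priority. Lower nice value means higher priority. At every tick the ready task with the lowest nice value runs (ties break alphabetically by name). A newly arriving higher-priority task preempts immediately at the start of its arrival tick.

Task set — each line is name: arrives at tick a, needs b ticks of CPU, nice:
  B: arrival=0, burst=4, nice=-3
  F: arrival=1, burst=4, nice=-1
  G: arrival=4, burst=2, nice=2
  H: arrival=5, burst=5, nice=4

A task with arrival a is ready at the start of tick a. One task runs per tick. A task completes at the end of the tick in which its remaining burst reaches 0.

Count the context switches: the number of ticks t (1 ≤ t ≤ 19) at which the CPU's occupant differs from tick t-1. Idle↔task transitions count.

context switches = 4

t=0: ready={B} → run B
t=1: ready={B,F} → run B
t=2: ready={B,F} → run B
t=3: ready={B,F} → run B
t=4: ready={F,G} → run F
t=5: ready={F,G,H} → run F
t=6: ready={F,G,H} → run F
t=7: ready={F,G,H} → run F
t=8: ready={G,H} → run G
t=9: ready={G,H} → run G
t=10: ready={H} → run H
t=11: ready={H} → run H
t=12: ready={H} → run H
t=13: ready={H} → run H
t=14: ready={H} → run H
t=15: (idle)
t=16: (idle)
t=17: (idle)
t=18: (idle)
t=19: (idle)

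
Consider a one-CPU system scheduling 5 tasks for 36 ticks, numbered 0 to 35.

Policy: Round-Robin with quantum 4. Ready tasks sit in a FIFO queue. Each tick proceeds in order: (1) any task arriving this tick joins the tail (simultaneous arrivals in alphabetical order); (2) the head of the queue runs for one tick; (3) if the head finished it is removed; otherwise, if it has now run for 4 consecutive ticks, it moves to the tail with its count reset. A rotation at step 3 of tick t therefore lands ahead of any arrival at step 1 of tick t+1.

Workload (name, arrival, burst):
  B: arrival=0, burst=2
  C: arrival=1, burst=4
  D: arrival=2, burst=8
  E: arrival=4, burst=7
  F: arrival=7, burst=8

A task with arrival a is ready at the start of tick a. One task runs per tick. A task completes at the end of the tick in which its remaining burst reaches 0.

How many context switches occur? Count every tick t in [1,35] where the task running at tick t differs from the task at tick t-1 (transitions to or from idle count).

context switches = 8

t=0: queue=[B] q_used=0 → run B
t=1: queue=[B,C] q_used=1 → run B
t=2: queue=[C,D] q_used=0 → run C
t=3: queue=[C,D] q_used=1 → run C
t=4: queue=[C,D,E] q_used=2 → run C
t=5: queue=[C,D,E] q_used=3 → run C
t=6: queue=[D,E] q_used=0 → run D
t=7: queue=[D,E,F] q_used=1 → run D
t=8: queue=[D,E,F] q_used=2 → run D
t=9: queue=[D,E,F] q_used=3 → run D
t=10: queue=[E,F,D] q_used=0 → run E
t=11: queue=[E,F,D] q_used=1 → run E
t=12: queue=[E,F,D] q_used=2 → run E
t=13: queue=[E,F,D] q_used=3 → run E
t=14: queue=[F,D,E] q_used=0 → run F
t=15: queue=[F,D,E] q_used=1 → run F
t=16: queue=[F,D,E] q_used=2 → run F
t=17: queue=[F,D,E] q_used=3 → run F
t=18: queue=[D,E,F] q_used=0 → run D
t=19: queue=[D,E,F] q_used=1 → run D
t=20: queue=[D,E,F] q_used=2 → run D
t=21: queue=[D,E,F] q_used=3 → run D
t=22: queue=[E,F] q_used=0 → run E
t=23: queue=[E,F] q_used=1 → run E
t=24: queue=[E,F] q_used=2 → run E
t=25: queue=[F] q_used=0 → run F
t=26: queue=[F] q_used=1 → run F
t=27: queue=[F] q_used=2 → run F
t=28: queue=[F] q_used=3 → run F
t=29: (idle)
t=30: (idle)
t=31: (idle)
t=32: (idle)
t=33: (idle)
t=34: (idle)
t=35: (idle)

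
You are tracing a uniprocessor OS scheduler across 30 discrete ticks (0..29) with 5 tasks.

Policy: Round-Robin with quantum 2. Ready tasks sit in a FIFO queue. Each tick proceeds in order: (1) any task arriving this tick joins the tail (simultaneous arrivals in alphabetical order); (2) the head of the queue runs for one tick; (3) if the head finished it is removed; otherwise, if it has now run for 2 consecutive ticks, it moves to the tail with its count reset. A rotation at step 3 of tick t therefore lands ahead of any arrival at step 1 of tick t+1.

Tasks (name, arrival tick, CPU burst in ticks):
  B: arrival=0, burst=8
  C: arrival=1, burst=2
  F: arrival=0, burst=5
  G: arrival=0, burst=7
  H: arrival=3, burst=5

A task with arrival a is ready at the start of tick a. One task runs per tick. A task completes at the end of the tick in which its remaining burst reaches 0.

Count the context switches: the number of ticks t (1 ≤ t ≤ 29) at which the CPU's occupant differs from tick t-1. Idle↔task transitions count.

t=0: queue=[B,F,G] q_used=0 → run B
t=1: queue=[B,F,G,C] q_used=1 → run B
t=2: queue=[F,G,C,B] q_used=0 → run F
t=3: queue=[F,G,C,B,H] q_used=1 → run F
t=4: queue=[G,C,B,H,F] q_used=0 → run G
t=5: queue=[G,C,B,H,F] q_used=1 → run G
t=6: queue=[C,B,H,F,G] q_used=0 → run C
t=7: queue=[C,B,H,F,G] q_used=1 → run C
t=8: queue=[B,H,F,G] q_used=0 → run B
t=9: queue=[B,H,F,G] q_used=1 → run B
t=10: queue=[H,F,G,B] q_used=0 → run H
t=11: queue=[H,F,G,B] q_used=1 → run H
t=12: queue=[F,G,B,H] q_used=0 → run F
t=13: queue=[F,G,B,H] q_used=1 → run F
t=14: queue=[G,B,H,F] q_used=0 → run G
t=15: queue=[G,B,H,F] q_used=1 → run G
t=16: queue=[B,H,F,G] q_used=0 → run B
t=17: queue=[B,H,F,G] q_used=1 → run B
t=18: queue=[H,F,G,B] q_used=0 → run H
t=19: queue=[H,F,G,B] q_used=1 → run H
t=20: queue=[F,G,B,H] q_used=0 → run F
t=21: queue=[G,B,H] q_used=0 → run G
t=22: queue=[G,B,H] q_used=1 → run G
t=23: queue=[B,H,G] q_used=0 → run B
t=24: queue=[B,H,G] q_used=1 → run B
t=25: queue=[H,G] q_used=0 → run H
t=26: queue=[G] q_used=0 → run G
t=27: (idle)
t=28: (idle)
t=29: (idle)

context switches = 15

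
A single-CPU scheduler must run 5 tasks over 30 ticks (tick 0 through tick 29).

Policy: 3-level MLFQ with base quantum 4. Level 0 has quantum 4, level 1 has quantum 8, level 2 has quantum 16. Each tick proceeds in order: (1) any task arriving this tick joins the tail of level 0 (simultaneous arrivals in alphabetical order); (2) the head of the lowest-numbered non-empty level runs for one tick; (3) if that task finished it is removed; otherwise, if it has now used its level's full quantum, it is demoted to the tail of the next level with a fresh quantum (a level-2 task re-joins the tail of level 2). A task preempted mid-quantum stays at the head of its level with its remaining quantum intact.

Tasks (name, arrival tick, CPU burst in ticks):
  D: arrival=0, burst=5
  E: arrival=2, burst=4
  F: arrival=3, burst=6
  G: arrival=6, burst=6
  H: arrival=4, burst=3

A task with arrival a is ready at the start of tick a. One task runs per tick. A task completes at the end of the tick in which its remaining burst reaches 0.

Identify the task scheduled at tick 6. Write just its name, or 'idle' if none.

t=0: L0/L1/L2 = D/-/- → run D
t=1: L0/L1/L2 = D/-/- → run D
t=2: L0/L1/L2 = DE/-/- → run D
t=3: L0/L1/L2 = DEF/-/- → run D
t=4: L0/L1/L2 = EFH/D/- → run E
t=5: L0/L1/L2 = EFH/D/- → run E
t=6: L0/L1/L2 = EFHG/D/- → run E
t=7: L0/L1/L2 = EFHG/D/- → run E
t=8: L0/L1/L2 = FHG/D/- → run F
t=9: L0/L1/L2 = FHG/D/- → run F
t=10: L0/L1/L2 = FHG/D/- → run F
t=11: L0/L1/L2 = FHG/D/- → run F
t=12: L0/L1/L2 = HG/DF/- → run H
t=13: L0/L1/L2 = HG/DF/- → run H
t=14: L0/L1/L2 = HG/DF/- → run H
t=15: L0/L1/L2 = G/DF/- → run G
t=16: L0/L1/L2 = G/DF/- → run G
t=17: L0/L1/L2 = G/DF/- → run G
t=18: L0/L1/L2 = G/DF/- → run G
t=19: L0/L1/L2 = -/DFG/- → run D
t=20: L0/L1/L2 = -/FG/- → run F
t=21: L0/L1/L2 = -/FG/- → run F
t=22: L0/L1/L2 = -/G/- → run G
t=23: L0/L1/L2 = -/G/- → run G
t=24: (idle)
t=25: (idle)
t=26: (idle)
t=27: (idle)
t=28: (idle)
t=29: (idle)

running at tick 6 = E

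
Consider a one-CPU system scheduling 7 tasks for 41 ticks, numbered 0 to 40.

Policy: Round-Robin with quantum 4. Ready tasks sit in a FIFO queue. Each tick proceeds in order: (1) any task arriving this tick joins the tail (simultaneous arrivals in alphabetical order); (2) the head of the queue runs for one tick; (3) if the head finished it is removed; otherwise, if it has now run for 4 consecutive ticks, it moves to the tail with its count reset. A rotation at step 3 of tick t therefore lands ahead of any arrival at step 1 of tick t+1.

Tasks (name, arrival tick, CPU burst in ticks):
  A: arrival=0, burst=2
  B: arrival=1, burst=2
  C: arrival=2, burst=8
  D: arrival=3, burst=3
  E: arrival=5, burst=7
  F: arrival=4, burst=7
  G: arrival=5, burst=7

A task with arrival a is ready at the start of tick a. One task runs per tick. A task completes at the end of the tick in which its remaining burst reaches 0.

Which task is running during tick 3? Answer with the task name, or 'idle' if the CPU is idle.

t=0: queue=[A] q_used=0 → run A
t=1: queue=[A,B] q_used=1 → run A
t=2: queue=[B,C] q_used=0 → run B
t=3: queue=[B,C,D] q_used=1 → run B
t=4: queue=[C,D,F] q_used=0 → run C
t=5: queue=[C,D,F,E,G] q_used=1 → run C
t=6: queue=[C,D,F,E,G] q_used=2 → run C
t=7: queue=[C,D,F,E,G] q_used=3 → run C
t=8: queue=[D,F,E,G,C] q_used=0 → run D
t=9: queue=[D,F,E,G,C] q_used=1 → run D
t=10: queue=[D,F,E,G,C] q_used=2 → run D
t=11: queue=[F,E,G,C] q_used=0 → run F
t=12: queue=[F,E,G,C] q_used=1 → run F
t=13: queue=[F,E,G,C] q_used=2 → run F
t=14: queue=[F,E,G,C] q_used=3 → run F
t=15: queue=[E,G,C,F] q_used=0 → run E
t=16: queue=[E,G,C,F] q_used=1 → run E
t=17: queue=[E,G,C,F] q_used=2 → run E
t=18: queue=[E,G,C,F] q_used=3 → run E
t=19: queue=[G,C,F,E] q_used=0 → run G
t=20: queue=[G,C,F,E] q_used=1 → run G
t=21: queue=[G,C,F,E] q_used=2 → run G
t=22: queue=[G,C,F,E] q_used=3 → run G
t=23: queue=[C,F,E,G] q_used=0 → run C
t=24: queue=[C,F,E,G] q_used=1 → run C
t=25: queue=[C,F,E,G] q_used=2 → run C
t=26: queue=[C,F,E,G] q_used=3 → run C
t=27: queue=[F,E,G] q_used=0 → run F
t=28: queue=[F,E,G] q_used=1 → run F
t=29: queue=[F,E,G] q_used=2 → run F
t=30: queue=[E,G] q_used=0 → run E
t=31: queue=[E,G] q_used=1 → run E
t=32: queue=[E,G] q_used=2 → run E
t=33: queue=[G] q_used=0 → run G
t=34: queue=[G] q_used=1 → run G
t=35: queue=[G] q_used=2 → run G
t=36: (idle)
t=37: (idle)
t=38: (idle)
t=39: (idle)
t=40: (idle)

running at tick 3 = B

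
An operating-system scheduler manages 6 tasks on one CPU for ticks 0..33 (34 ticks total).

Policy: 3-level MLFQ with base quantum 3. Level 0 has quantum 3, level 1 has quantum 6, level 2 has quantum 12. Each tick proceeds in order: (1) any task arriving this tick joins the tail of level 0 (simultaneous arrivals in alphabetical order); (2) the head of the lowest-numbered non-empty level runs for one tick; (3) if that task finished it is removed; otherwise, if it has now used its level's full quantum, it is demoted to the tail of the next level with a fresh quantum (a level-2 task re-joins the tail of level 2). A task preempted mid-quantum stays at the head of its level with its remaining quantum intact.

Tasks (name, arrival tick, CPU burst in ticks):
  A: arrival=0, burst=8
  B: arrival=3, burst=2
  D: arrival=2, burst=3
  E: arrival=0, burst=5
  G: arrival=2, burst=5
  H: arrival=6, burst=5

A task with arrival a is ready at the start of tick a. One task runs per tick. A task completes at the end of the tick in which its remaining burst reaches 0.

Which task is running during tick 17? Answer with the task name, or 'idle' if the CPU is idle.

running at tick 17 = A

t=0: L0/L1/L2 = AE/-/- → run A
t=1: L0/L1/L2 = AE/-/- → run A
t=2: L0/L1/L2 = AEDG/-/- → run A
t=3: L0/L1/L2 = EDGB/A/- → run E
t=4: L0/L1/L2 = EDGB/A/- → run E
t=5: L0/L1/L2 = EDGB/A/- → run E
t=6: L0/L1/L2 = DGBH/AE/- → run D
t=7: L0/L1/L2 = DGBH/AE/- → run D
t=8: L0/L1/L2 = DGBH/AE/- → run D
t=9: L0/L1/L2 = GBH/AE/- → run G
t=10: L0/L1/L2 = GBH/AE/- → run G
t=11: L0/L1/L2 = GBH/AE/- → run G
t=12: L0/L1/L2 = BH/AEG/- → run B
t=13: L0/L1/L2 = BH/AEG/- → run B
t=14: L0/L1/L2 = H/AEG/- → run H
t=15: L0/L1/L2 = H/AEG/- → run H
t=16: L0/L1/L2 = H/AEG/- → run H
t=17: L0/L1/L2 = -/AEGH/- → run A
t=18: L0/L1/L2 = -/AEGH/- → run A
t=19: L0/L1/L2 = -/AEGH/- → run A
t=20: L0/L1/L2 = -/AEGH/- → run A
t=21: L0/L1/L2 = -/AEGH/- → run A
t=22: L0/L1/L2 = -/EGH/- → run E
t=23: L0/L1/L2 = -/EGH/- → run E
t=24: L0/L1/L2 = -/GH/- → run G
t=25: L0/L1/L2 = -/GH/- → run G
t=26: L0/L1/L2 = -/H/- → run H
t=27: L0/L1/L2 = -/H/- → run H
t=28: (idle)
t=29: (idle)
t=30: (idle)
t=31: (idle)
t=32: (idle)
t=33: (idle)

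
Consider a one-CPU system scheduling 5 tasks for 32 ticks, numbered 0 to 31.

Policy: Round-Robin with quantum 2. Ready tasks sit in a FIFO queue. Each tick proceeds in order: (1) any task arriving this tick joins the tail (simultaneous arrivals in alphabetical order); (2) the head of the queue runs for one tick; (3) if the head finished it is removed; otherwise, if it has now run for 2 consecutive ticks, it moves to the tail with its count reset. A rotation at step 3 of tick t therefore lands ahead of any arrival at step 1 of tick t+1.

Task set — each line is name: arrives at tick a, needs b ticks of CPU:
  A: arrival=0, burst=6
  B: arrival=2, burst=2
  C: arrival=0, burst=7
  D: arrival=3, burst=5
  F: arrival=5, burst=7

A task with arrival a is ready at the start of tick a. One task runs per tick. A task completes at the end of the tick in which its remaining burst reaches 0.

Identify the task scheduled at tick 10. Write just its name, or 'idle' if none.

running at tick 10 = C

t=0: queue=[A,C] q_used=0 → run A
t=1: queue=[A,C] q_used=1 → run A
t=2: queue=[C,A,B] q_used=0 → run C
t=3: queue=[C,A,B,D] q_used=1 → run C
t=4: queue=[A,B,D,C] q_used=0 → run A
t=5: queue=[A,B,D,C,F] q_used=1 → run A
t=6: queue=[B,D,C,F,A] q_used=0 → run B
t=7: queue=[B,D,C,F,A] q_used=1 → run B
t=8: queue=[D,C,F,A] q_used=0 → run D
t=9: queue=[D,C,F,A] q_used=1 → run D
t=10: queue=[C,F,A,D] q_used=0 → run C
t=11: queue=[C,F,A,D] q_used=1 → run C
t=12: queue=[F,A,D,C] q_used=0 → run F
t=13: queue=[F,A,D,C] q_used=1 → run F
t=14: queue=[A,D,C,F] q_used=0 → run A
t=15: queue=[A,D,C,F] q_used=1 → run A
t=16: queue=[D,C,F] q_used=0 → run D
t=17: queue=[D,C,F] q_used=1 → run D
t=18: queue=[C,F,D] q_used=0 → run C
t=19: queue=[C,F,D] q_used=1 → run C
t=20: queue=[F,D,C] q_used=0 → run F
t=21: queue=[F,D,C] q_used=1 → run F
t=22: queue=[D,C,F] q_used=0 → run D
t=23: queue=[C,F] q_used=0 → run C
t=24: queue=[F] q_used=0 → run F
t=25: queue=[F] q_used=1 → run F
t=26: queue=[F] q_used=0 → run F
t=27: (idle)
t=28: (idle)
t=29: (idle)
t=30: (idle)
t=31: (idle)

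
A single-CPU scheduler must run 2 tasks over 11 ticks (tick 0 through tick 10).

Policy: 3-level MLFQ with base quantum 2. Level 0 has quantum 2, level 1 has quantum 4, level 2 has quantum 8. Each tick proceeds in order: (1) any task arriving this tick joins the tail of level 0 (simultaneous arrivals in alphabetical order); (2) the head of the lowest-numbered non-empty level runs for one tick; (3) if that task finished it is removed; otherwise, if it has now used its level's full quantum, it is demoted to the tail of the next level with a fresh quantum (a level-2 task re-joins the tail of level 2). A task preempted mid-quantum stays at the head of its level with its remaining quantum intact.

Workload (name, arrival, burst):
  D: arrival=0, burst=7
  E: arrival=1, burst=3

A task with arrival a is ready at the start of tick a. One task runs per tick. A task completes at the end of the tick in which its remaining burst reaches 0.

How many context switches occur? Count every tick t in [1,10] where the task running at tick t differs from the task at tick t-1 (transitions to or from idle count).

t=0: L0/L1/L2 = D/-/- → run D
t=1: L0/L1/L2 = DE/-/- → run D
t=2: L0/L1/L2 = E/D/- → run E
t=3: L0/L1/L2 = E/D/- → run E
t=4: L0/L1/L2 = -/DE/- → run D
t=5: L0/L1/L2 = -/DE/- → run D
t=6: L0/L1/L2 = -/DE/- → run D
t=7: L0/L1/L2 = -/DE/- → run D
t=8: L0/L1/L2 = -/E/D → run E
t=9: L0/L1/L2 = -/-/D → run D
t=10: (idle)

context switches = 5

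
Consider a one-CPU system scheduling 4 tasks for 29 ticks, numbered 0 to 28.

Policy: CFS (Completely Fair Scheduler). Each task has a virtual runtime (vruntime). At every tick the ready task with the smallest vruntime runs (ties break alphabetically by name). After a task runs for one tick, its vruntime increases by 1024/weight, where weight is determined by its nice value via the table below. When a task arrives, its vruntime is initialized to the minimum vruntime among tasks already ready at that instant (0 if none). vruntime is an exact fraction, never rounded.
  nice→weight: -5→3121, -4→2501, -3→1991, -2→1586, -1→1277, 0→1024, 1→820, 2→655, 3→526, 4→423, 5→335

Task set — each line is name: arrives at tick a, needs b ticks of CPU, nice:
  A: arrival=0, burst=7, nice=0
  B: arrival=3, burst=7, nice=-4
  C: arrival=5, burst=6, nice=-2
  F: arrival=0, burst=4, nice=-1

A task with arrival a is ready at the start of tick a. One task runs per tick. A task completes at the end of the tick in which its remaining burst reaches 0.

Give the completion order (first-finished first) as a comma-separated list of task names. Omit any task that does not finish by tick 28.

completion order = F, B, C, A

t=0: vr[A=0 F=0] → run A
t=1: vr[A=1 F=0] → run F
t=2: vr[A=1 F=1024/1277] → run F
t=3: vr[A=1 B=1 F=2048/1277] → run A
t=4: vr[A=2 B=1 F=2048/1277] → run B
t=5: vr[A=2 B=3525/2501 C=3525/2501 F=2048/1277] → run B
t=6: vr[A=2 B=4549/2501 C=3525/2501 F=2048/1277] → run C
t=7: vr[A=2 B=4549/2501 C=66817/32513 F=2048/1277] → run F
t=8: vr[A=2 B=4549/2501 C=66817/32513 F=3072/1277] → run B
t=9: vr[A=2 B=5573/2501 C=66817/32513 F=3072/1277] → run A
t=10: vr[A=3 B=5573/2501 C=66817/32513 F=3072/1277] → run C
t=11: vr[A=3 B=5573/2501 C=87809/32513 F=3072/1277] → run B
t=12: vr[A=3 B=6597/2501 C=87809/32513 F=3072/1277] → run F
t=13: vr[A=3 B=6597/2501 C=87809/32513] → run B
t=14: vr[A=3 B=7621/2501 C=87809/32513] → run C
t=15: vr[A=3 B=7621/2501 C=108801/32513] → run A
t=16: vr[A=4 B=7621/2501 C=108801/32513] → run B
t=17: vr[A=4 B=8645/2501 C=108801/32513] → run C
t=18: vr[A=4 B=8645/2501 C=129793/32513] → run B
t=19: vr[A=4 C=129793/32513] → run C
t=20: vr[A=4 C=150785/32513] → run A
t=21: vr[A=5 C=150785/32513] → run C
t=22: vr[A=5] → run A
t=23: vr[A=6] → run A
t=24: (idle)
t=25: (idle)
t=26: (idle)
t=27: (idle)
t=28: (idle)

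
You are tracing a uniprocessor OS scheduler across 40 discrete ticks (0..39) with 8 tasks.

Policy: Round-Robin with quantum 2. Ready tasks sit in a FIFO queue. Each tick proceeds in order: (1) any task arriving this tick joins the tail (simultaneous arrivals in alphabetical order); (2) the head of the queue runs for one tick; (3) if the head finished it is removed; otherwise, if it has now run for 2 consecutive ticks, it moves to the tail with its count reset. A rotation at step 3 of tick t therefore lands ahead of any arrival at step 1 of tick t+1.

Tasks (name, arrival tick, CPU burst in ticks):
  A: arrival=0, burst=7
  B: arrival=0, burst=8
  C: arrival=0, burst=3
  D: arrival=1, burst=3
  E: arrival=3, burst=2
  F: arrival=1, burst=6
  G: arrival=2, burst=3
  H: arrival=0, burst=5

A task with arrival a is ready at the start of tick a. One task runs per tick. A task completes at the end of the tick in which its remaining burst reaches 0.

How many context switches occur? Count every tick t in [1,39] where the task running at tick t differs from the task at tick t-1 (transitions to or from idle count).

context switches = 21

t=0: queue=[A,B,C,H] q_used=0 → run A
t=1: queue=[A,B,C,H,D,F] q_used=1 → run A
t=2: queue=[B,C,H,D,F,A,G] q_used=0 → run B
t=3: queue=[B,C,H,D,F,A,G,E] q_used=1 → run B
t=4: queue=[C,H,D,F,A,G,E,B] q_used=0 → run C
t=5: queue=[C,H,D,F,A,G,E,B] q_used=1 → run C
t=6: queue=[H,D,F,A,G,E,B,C] q_used=0 → run H
t=7: queue=[H,D,F,A,G,E,B,C] q_used=1 → run H
t=8: queue=[D,F,A,G,E,B,C,H] q_used=0 → run D
t=9: queue=[D,F,A,G,E,B,C,H] q_used=1 → run D
t=10: queue=[F,A,G,E,B,C,H,D] q_used=0 → run F
t=11: queue=[F,A,G,E,B,C,H,D] q_used=1 → run F
t=12: queue=[A,G,E,B,C,H,D,F] q_used=0 → run A
t=13: queue=[A,G,E,B,C,H,D,F] q_used=1 → run A
t=14: queue=[G,E,B,C,H,D,F,A] q_used=0 → run G
t=15: queue=[G,E,B,C,H,D,F,A] q_used=1 → run G
t=16: queue=[E,B,C,H,D,F,A,G] q_used=0 → run E
t=17: queue=[E,B,C,H,D,F,A,G] q_used=1 → run E
t=18: queue=[B,C,H,D,F,A,G] q_used=0 → run B
t=19: queue=[B,C,H,D,F,A,G] q_used=1 → run B
t=20: queue=[C,H,D,F,A,G,B] q_used=0 → run C
t=21: queue=[H,D,F,A,G,B] q_used=0 → run H
t=22: queue=[H,D,F,A,G,B] q_used=1 → run H
t=23: queue=[D,F,A,G,B,H] q_used=0 → run D
t=24: queue=[F,A,G,B,H] q_used=0 → run F
t=25: queue=[F,A,G,B,H] q_used=1 → run F
t=26: queue=[A,G,B,H,F] q_used=0 → run A
t=27: queue=[A,G,B,H,F] q_used=1 → run A
t=28: queue=[G,B,H,F,A] q_used=0 → run G
t=29: queue=[B,H,F,A] q_used=0 → run B
t=30: queue=[B,H,F,A] q_used=1 → run B
t=31: queue=[H,F,A,B] q_used=0 → run H
t=32: queue=[F,A,B] q_used=0 → run F
t=33: queue=[F,A,B] q_used=1 → run F
t=34: queue=[A,B] q_used=0 → run A
t=35: queue=[B] q_used=0 → run B
t=36: queue=[B] q_used=1 → run B
t=37: (idle)
t=38: (idle)
t=39: (idle)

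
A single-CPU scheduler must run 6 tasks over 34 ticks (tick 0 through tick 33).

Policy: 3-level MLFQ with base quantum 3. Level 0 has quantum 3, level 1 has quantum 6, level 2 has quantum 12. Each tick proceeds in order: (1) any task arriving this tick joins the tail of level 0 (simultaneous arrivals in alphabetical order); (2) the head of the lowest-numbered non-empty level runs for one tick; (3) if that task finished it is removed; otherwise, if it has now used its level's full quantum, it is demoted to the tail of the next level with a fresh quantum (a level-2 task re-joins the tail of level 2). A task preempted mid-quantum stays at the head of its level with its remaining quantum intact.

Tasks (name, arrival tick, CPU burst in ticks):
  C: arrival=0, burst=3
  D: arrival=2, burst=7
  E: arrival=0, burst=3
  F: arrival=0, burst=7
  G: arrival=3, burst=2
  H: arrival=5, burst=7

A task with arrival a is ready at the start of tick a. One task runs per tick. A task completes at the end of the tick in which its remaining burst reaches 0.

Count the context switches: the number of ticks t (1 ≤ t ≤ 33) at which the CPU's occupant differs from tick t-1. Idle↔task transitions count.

context switches = 9

t=0: L0/L1/L2 = CEF/-/- → run C
t=1: L0/L1/L2 = CEF/-/- → run C
t=2: L0/L1/L2 = CEFD/-/- → run C
t=3: L0/L1/L2 = EFDG/-/- → run E
t=4: L0/L1/L2 = EFDG/-/- → run E
t=5: L0/L1/L2 = EFDGH/-/- → run E
t=6: L0/L1/L2 = FDGH/-/- → run F
t=7: L0/L1/L2 = FDGH/-/- → run F
t=8: L0/L1/L2 = FDGH/-/- → run F
t=9: L0/L1/L2 = DGH/F/- → run D
t=10: L0/L1/L2 = DGH/F/- → run D
t=11: L0/L1/L2 = DGH/F/- → run D
t=12: L0/L1/L2 = GH/FD/- → run G
t=13: L0/L1/L2 = GH/FD/- → run G
t=14: L0/L1/L2 = H/FD/- → run H
t=15: L0/L1/L2 = H/FD/- → run H
t=16: L0/L1/L2 = H/FD/- → run H
t=17: L0/L1/L2 = -/FDH/- → run F
t=18: L0/L1/L2 = -/FDH/- → run F
t=19: L0/L1/L2 = -/FDH/- → run F
t=20: L0/L1/L2 = -/FDH/- → run F
t=21: L0/L1/L2 = -/DH/- → run D
t=22: L0/L1/L2 = -/DH/- → run D
t=23: L0/L1/L2 = -/DH/- → run D
t=24: L0/L1/L2 = -/DH/- → run D
t=25: L0/L1/L2 = -/H/- → run H
t=26: L0/L1/L2 = -/H/- → run H
t=27: L0/L1/L2 = -/H/- → run H
t=28: L0/L1/L2 = -/H/- → run H
t=29: (idle)
t=30: (idle)
t=31: (idle)
t=32: (idle)
t=33: (idle)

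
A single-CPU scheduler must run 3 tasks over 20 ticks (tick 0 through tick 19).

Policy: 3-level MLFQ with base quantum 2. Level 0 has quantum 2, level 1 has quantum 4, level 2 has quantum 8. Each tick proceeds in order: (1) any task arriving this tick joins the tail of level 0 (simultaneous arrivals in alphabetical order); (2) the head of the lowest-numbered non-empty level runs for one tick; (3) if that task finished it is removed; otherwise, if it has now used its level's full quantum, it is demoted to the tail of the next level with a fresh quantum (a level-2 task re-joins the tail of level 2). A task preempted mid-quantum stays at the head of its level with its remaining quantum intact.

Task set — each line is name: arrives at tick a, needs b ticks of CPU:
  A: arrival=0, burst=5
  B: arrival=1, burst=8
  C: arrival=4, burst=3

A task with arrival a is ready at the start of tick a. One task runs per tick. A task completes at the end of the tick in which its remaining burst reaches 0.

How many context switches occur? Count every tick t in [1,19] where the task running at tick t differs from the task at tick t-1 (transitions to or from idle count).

t=0: L0/L1/L2 = A/-/- → run A
t=1: L0/L1/L2 = AB/-/- → run A
t=2: L0/L1/L2 = B/A/- → run B
t=3: L0/L1/L2 = B/A/- → run B
t=4: L0/L1/L2 = C/AB/- → run C
t=5: L0/L1/L2 = C/AB/- → run C
t=6: L0/L1/L2 = -/ABC/- → run A
t=7: L0/L1/L2 = -/ABC/- → run A
t=8: L0/L1/L2 = -/ABC/- → run A
t=9: L0/L1/L2 = -/BC/- → run B
t=10: L0/L1/L2 = -/BC/- → run B
t=11: L0/L1/L2 = -/BC/- → run B
t=12: L0/L1/L2 = -/BC/- → run B
t=13: L0/L1/L2 = -/C/B → run C
t=14: L0/L1/L2 = -/-/B → run B
t=15: L0/L1/L2 = -/-/B → run B
t=16: (idle)
t=17: (idle)
t=18: (idle)
t=19: (idle)

context switches = 7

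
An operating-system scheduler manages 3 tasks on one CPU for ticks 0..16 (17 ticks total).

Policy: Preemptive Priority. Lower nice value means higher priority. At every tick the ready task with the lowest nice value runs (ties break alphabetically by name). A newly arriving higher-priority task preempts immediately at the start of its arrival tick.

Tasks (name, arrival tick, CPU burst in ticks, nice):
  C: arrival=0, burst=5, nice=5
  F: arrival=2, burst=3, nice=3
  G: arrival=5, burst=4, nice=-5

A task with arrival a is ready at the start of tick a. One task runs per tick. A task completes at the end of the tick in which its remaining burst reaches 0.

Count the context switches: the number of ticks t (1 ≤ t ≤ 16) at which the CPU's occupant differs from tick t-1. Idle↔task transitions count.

context switches = 4

t=0: ready={C} → run C
t=1: ready={C} → run C
t=2: ready={C,F} → run F
t=3: ready={C,F} → run F
t=4: ready={C,F} → run F
t=5: ready={C,G} → run G
t=6: ready={C,G} → run G
t=7: ready={C,G} → run G
t=8: ready={C,G} → run G
t=9: ready={C} → run C
t=10: ready={C} → run C
t=11: ready={C} → run C
t=12: (idle)
t=13: (idle)
t=14: (idle)
t=15: (idle)
t=16: (idle)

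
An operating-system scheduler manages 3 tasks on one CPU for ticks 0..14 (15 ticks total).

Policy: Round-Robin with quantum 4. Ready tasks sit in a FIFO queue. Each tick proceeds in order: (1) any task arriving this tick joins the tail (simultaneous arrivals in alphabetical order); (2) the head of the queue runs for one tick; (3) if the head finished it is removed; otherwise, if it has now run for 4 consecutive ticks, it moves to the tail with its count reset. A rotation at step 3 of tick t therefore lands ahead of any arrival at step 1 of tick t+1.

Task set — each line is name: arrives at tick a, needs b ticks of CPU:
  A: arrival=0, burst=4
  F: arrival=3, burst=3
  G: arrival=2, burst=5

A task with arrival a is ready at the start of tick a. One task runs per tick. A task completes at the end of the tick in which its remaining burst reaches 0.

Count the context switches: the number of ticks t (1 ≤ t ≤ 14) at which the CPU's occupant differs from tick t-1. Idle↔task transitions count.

t=0: queue=[A] q_used=0 → run A
t=1: queue=[A] q_used=1 → run A
t=2: queue=[A,G] q_used=2 → run A
t=3: queue=[A,G,F] q_used=3 → run A
t=4: queue=[G,F] q_used=0 → run G
t=5: queue=[G,F] q_used=1 → run G
t=6: queue=[G,F] q_used=2 → run G
t=7: queue=[G,F] q_used=3 → run G
t=8: queue=[F,G] q_used=0 → run F
t=9: queue=[F,G] q_used=1 → run F
t=10: queue=[F,G] q_used=2 → run F
t=11: queue=[G] q_used=0 → run G
t=12: (idle)
t=13: (idle)
t=14: (idle)

context switches = 4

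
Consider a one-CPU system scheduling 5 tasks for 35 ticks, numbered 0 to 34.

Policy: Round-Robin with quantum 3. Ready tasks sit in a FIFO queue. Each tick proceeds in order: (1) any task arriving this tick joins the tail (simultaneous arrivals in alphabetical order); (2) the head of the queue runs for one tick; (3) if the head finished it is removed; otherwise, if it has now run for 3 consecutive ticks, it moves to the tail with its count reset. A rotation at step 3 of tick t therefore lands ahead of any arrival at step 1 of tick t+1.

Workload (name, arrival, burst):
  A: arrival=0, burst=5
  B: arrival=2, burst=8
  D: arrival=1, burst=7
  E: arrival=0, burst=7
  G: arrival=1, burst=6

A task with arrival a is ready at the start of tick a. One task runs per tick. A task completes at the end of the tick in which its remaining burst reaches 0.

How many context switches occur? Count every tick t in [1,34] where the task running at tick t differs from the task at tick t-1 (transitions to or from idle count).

context switches = 13

t=0: queue=[A,E] q_used=0 → run A
t=1: queue=[A,E,D,G] q_used=1 → run A
t=2: queue=[A,E,D,G,B] q_used=2 → run A
t=3: queue=[E,D,G,B,A] q_used=0 → run E
t=4: queue=[E,D,G,B,A] q_used=1 → run E
t=5: queue=[E,D,G,B,A] q_used=2 → run E
t=6: queue=[D,G,B,A,E] q_used=0 → run D
t=7: queue=[D,G,B,A,E] q_used=1 → run D
t=8: queue=[D,G,B,A,E] q_used=2 → run D
t=9: queue=[G,B,A,E,D] q_used=0 → run G
t=10: queue=[G,B,A,E,D] q_used=1 → run G
t=11: queue=[G,B,A,E,D] q_used=2 → run G
t=12: queue=[B,A,E,D,G] q_used=0 → run B
t=13: queue=[B,A,E,D,G] q_used=1 → run B
t=14: queue=[B,A,E,D,G] q_used=2 → run B
t=15: queue=[A,E,D,G,B] q_used=0 → run A
t=16: queue=[A,E,D,G,B] q_used=1 → run A
t=17: queue=[E,D,G,B] q_used=0 → run E
t=18: queue=[E,D,G,B] q_used=1 → run E
t=19: queue=[E,D,G,B] q_used=2 → run E
t=20: queue=[D,G,B,E] q_used=0 → run D
t=21: queue=[D,G,B,E] q_used=1 → run D
t=22: queue=[D,G,B,E] q_used=2 → run D
t=23: queue=[G,B,E,D] q_used=0 → run G
t=24: queue=[G,B,E,D] q_used=1 → run G
t=25: queue=[G,B,E,D] q_used=2 → run G
t=26: queue=[B,E,D] q_used=0 → run B
t=27: queue=[B,E,D] q_used=1 → run B
t=28: queue=[B,E,D] q_used=2 → run B
t=29: queue=[E,D,B] q_used=0 → run E
t=30: queue=[D,B] q_used=0 → run D
t=31: queue=[B] q_used=0 → run B
t=32: queue=[B] q_used=1 → run B
t=33: (idle)
t=34: (idle)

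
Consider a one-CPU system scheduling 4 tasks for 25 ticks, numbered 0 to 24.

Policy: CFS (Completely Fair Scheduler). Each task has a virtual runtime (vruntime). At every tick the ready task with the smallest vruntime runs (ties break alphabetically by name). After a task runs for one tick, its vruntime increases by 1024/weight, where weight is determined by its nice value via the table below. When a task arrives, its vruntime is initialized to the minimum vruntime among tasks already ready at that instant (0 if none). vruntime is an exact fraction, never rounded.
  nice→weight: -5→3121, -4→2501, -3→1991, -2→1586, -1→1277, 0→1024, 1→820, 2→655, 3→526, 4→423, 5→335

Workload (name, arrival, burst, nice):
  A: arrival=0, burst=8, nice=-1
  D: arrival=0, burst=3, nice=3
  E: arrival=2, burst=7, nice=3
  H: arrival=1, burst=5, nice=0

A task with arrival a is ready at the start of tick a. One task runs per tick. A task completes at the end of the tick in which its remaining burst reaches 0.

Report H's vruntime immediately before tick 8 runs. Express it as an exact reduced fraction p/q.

t=0: vr[A=0 D=0] → run A
t=1: vr[A=1024/1277 D=0 H=0] → run D
t=2: vr[A=1024/1277 D=512/263 E=0 H=0] → run E
t=3: vr[A=1024/1277 D=512/263 E=512/263 H=0] → run H
t=4: vr[A=1024/1277 D=512/263 E=512/263 H=1] → run A
t=5: vr[A=2048/1277 D=512/263 E=512/263 H=1] → run H
t=6: vr[A=2048/1277 D=512/263 E=512/263 H=2] → run A
t=7: vr[A=3072/1277 D=512/263 E=512/263 H=2] → run D
t=8: vr[A=3072/1277 D=1024/263 E=512/263 H=2] → run E
t=9: vr[A=3072/1277 D=1024/263 E=1024/263 H=2] → run H
t=10: vr[A=3072/1277 D=1024/263 E=1024/263 H=3] → run A
t=11: vr[A=4096/1277 D=1024/263 E=1024/263 H=3] → run H
t=12: vr[A=4096/1277 D=1024/263 E=1024/263 H=4] → run A
t=13: vr[A=5120/1277 D=1024/263 E=1024/263 H=4] → run D
t=14: vr[A=5120/1277 E=1024/263 H=4] → run E
t=15: vr[A=5120/1277 E=1536/263 H=4] → run H
t=16: vr[A=5120/1277 E=1536/263] → run A
t=17: vr[A=6144/1277 E=1536/263] → run A
t=18: vr[A=7168/1277 E=1536/263] → run A
t=19: vr[E=1536/263] → run E
t=20: vr[E=2048/263] → run E
t=21: vr[E=2560/263] → run E
t=22: vr[E=3072/263] → run E
t=23: (idle)
t=24: (idle)

vruntime(H, start of tick 8) = 2/1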